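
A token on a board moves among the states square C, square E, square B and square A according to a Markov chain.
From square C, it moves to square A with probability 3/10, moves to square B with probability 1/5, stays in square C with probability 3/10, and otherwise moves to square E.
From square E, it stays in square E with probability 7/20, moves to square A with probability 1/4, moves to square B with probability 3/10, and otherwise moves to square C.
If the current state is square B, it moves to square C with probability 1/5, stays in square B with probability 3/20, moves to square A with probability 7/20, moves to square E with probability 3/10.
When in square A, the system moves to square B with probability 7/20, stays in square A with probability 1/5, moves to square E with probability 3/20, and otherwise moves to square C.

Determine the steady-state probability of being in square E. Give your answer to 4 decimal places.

Let the stationary distribution be π with π = πP and π_1 + π_2 + π_3 + π_4 = 1.
π_1 = 0.3·π_1 + 0.1·π_2 + 0.2·π_3 + 0.3·π_4
π_2 = 0.2·π_1 + 0.35·π_2 + 0.3·π_3 + 0.15·π_4
π_3 = 0.2·π_1 + 0.3·π_2 + 0.15·π_3 + 0.35·π_4
Solving with the normalization constraint gives π = (0.2249, 0.2490, 0.2532, 0.2729).
So the stationary probability of square E is 0.2490.

0.2490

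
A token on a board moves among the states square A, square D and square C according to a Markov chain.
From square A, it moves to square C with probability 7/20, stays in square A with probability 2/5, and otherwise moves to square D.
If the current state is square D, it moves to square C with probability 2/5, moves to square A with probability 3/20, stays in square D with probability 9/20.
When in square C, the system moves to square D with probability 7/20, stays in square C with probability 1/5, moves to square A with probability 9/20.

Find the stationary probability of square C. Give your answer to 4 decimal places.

0.3197

Let the stationary distribution be π with π = πP and π_1 + π_2 + π_3 = 1.
π_1 = 0.4·π_1 + 0.15·π_2 + 0.45·π_3
π_2 = 0.25·π_1 + 0.45·π_2 + 0.35·π_3
Solving with the normalization constraint gives π = (0.3279, 0.3525, 0.3197).
So the stationary probability of square C is 0.3197.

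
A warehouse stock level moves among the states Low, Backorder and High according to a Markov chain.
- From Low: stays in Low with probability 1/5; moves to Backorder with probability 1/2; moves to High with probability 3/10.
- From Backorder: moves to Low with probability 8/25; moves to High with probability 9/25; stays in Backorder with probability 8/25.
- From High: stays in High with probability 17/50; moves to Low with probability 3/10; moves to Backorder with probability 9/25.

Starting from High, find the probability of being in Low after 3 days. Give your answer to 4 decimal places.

0.2800

Propagate the distribution vector 3 days from High.
After 0 days: (0.0000, 0.0000, 1.0000)
After 1 day: (0.3000, 0.3600, 0.3400)
After 2 days: (0.2772, 0.3876, 0.3352)
After 3 days: (0.2800, 0.3833, 0.3367)
P(in Low after 3 days) = 0.2800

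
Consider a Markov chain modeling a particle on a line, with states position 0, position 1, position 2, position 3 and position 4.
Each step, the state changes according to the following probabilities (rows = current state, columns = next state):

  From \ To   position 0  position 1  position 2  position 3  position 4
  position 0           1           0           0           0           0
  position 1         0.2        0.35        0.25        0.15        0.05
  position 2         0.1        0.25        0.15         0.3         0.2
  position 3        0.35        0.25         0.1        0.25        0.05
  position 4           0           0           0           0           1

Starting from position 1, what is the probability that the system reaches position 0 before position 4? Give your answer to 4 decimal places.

Let h(s) be the probability of absorption at position 0 starting from transient state s. Then h(position 0) = 1 and h(position 4) = 0. By first-step analysis:
h(position 1) = 0.2·1 + 0.35·h(position 1) + 0.25·h(position 2) + 0.15·h(position 3) + 0.05·0
h(position 2) = 0.1·1 + 0.25·h(position 1) + 0.15·h(position 2) + 0.3·h(position 3) + 0.2·0
h(position 3) = 0.35·1 + 0.25·h(position 1) + 0.1·h(position 2) + 0.25·h(position 3) + 0.05·0
Solving: h(position 1) = 0.7241, h(position 2) = 0.6092, h(position 3) = 0.7893.
Starting from position 1, the probability is 0.7241.

0.7241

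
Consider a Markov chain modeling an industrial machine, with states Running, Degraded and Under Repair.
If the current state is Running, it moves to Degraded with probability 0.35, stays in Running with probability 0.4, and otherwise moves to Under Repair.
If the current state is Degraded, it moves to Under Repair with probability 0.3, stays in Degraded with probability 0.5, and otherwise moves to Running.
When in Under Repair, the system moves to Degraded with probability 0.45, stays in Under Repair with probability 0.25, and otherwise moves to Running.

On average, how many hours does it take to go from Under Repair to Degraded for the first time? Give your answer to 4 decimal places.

Let t(s) be the expected number of hours to first reach Degraded from state s, with t(Degraded) = 0. Conditioning on the first hour:
t(Running) = 1 + 0.4·t(Running) + 0.25·t(Under Repair)
t(Under Repair) = 1 + 0.3·t(Running) + 0.25·t(Under Repair)
Solving: t(Running) = 2.6667, t(Under Repair) = 2.4000.
Expected hours from Under Repair to Degraded: 2.4000.

2.4000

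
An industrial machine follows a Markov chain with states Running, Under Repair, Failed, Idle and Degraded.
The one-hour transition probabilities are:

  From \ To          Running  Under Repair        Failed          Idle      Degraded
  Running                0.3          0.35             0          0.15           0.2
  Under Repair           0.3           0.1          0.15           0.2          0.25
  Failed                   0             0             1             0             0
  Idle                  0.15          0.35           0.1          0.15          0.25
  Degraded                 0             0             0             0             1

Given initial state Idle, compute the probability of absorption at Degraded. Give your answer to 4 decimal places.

Let h(s) be the probability of absorption at Degraded starting from transient state s. Then h(Degraded) = 1 and h(Failed) = 0. By first-step analysis:
h(Running) = 0.3·h(Running) + 0.35·h(Under Repair) + 0.15·h(Idle) + 0.2·1
h(Under Repair) = 0.3·h(Running) + 0.1·h(Under Repair) + 0.15·0 + 0.2·h(Idle) + 0.25·1
h(Idle) = 0.15·h(Running) + 0.35·h(Under Repair) + 0.1·0 + 0.15·h(Idle) + 0.25·1
Solving: h(Running) = 0.7919, h(Under Repair) = 0.7024, h(Idle) = 0.7231.
Starting from Idle, the probability is 0.7231.

0.7231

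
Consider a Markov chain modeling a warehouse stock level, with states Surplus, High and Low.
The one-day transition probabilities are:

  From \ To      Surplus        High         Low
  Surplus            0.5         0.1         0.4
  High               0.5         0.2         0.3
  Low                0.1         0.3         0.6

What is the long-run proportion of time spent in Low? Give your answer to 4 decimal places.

Let the stationary distribution be π with π = πP and π_1 + π_2 + π_3 = 1.
π_1 = 0.5·π_1 + 0.5·π_2 + 0.1·π_3
π_2 = 0.1·π_1 + 0.2·π_2 + 0.3·π_3
Solving with the normalization constraint gives π = (0.3108, 0.2162, 0.4730).
So the stationary probability of Low is 0.4730.

0.4730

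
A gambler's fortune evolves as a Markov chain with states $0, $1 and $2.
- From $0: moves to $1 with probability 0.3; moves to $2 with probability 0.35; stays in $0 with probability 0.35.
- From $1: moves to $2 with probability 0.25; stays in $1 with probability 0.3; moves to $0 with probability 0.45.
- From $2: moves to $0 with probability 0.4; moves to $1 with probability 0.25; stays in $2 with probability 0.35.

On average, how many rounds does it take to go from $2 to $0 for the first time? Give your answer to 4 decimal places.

Let t(s) be the expected number of rounds to first reach $0 from state s, with t($0) = 0. Conditioning on the first round:
t($1) = 1 + 0.3·t($1) + 0.25·t($2)
t($2) = 1 + 0.25·t($1) + 0.35·t($2)
Solving: t($1) = 2.2930, t($2) = 2.4204.
Expected rounds from $2 to $0: 2.4204.

2.4204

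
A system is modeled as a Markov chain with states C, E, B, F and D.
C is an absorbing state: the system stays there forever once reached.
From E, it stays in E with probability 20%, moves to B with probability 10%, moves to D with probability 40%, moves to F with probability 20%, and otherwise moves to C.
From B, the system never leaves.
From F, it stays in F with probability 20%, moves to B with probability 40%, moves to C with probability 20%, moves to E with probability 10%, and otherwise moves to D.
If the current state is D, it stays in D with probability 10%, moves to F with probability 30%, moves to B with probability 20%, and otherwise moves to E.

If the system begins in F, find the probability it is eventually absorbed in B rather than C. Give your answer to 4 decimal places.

Let h(s) be the probability of absorption at B starting from transient state s. Then h(B) = 1 and h(C) = 0. By first-step analysis:
h(E) = 0.1·0 + 0.2·h(E) + 0.1·1 + 0.2·h(F) + 0.4·h(D)
h(F) = 0.2·0 + 0.1·h(E) + 0.4·1 + 0.2·h(F) + 0.1·h(D)
h(D) = 0.4·h(E) + 0.2·1 + 0.3·h(F) + 0.1·h(D)
Solving: h(E) = 0.6658, h(F) = 0.6762, h(D) = 0.7435.
Starting from F, the probability is 0.6762.

0.6762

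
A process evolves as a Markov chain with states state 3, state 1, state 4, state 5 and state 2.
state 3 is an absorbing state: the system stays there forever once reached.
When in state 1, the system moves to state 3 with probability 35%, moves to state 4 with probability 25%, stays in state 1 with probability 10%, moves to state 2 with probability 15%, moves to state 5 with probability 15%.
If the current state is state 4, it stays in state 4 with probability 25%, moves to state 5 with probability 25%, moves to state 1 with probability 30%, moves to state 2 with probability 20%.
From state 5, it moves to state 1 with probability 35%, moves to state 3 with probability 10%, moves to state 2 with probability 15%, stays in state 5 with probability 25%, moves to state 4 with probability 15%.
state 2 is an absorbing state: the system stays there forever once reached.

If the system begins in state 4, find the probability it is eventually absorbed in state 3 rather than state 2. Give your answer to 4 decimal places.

Let h(s) be the probability of absorption at state 3 starting from transient state s. Then h(state 3) = 1 and h(state 2) = 0. By first-step analysis:
h(state 1) = 0.35·1 + 0.1·h(state 1) + 0.25·h(state 4) + 0.15·h(state 5) + 0.15·0
h(state 4) = 0.3·h(state 1) + 0.25·h(state 4) + 0.25·h(state 5) + 0.2·0
h(state 5) = 0.1·1 + 0.35·h(state 1) + 0.15·h(state 4) + 0.25·h(state 5) + 0.15·0
Solving: h(state 1) = 0.5779, h(state 4) = 0.3916, h(state 5) = 0.4813.
Starting from state 4, the probability is 0.3916.

0.3916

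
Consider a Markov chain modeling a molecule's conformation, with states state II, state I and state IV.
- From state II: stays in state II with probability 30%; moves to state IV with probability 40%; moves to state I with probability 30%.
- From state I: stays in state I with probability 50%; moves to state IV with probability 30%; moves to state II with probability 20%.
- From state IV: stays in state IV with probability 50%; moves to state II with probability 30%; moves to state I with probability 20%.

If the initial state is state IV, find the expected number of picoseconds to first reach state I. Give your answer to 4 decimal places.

Let t(s) be the expected number of picoseconds to first reach state I from state s, with t(state I) = 0. Conditioning on the first picosecond:
t(state II) = 1 + 0.3·t(state II) + 0.4·t(state IV)
t(state IV) = 1 + 0.3·t(state II) + 0.5·t(state IV)
Solving: t(state II) = 3.9130, t(state IV) = 4.3478.
Expected picoseconds from state IV to state I: 4.3478.

4.3478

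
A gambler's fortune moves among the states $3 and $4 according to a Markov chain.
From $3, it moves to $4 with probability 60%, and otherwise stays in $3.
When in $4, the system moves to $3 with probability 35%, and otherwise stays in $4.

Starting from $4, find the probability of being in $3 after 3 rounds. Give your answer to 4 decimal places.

0.3684

Propagate the distribution vector 3 rounds from $4.
After 0 rounds: (0.0000, 1.0000)
After 1 round: (0.3500, 0.6500)
After 2 rounds: (0.3675, 0.6325)
After 3 rounds: (0.3684, 0.6316)
P(in $3 after 3 rounds) = 0.3684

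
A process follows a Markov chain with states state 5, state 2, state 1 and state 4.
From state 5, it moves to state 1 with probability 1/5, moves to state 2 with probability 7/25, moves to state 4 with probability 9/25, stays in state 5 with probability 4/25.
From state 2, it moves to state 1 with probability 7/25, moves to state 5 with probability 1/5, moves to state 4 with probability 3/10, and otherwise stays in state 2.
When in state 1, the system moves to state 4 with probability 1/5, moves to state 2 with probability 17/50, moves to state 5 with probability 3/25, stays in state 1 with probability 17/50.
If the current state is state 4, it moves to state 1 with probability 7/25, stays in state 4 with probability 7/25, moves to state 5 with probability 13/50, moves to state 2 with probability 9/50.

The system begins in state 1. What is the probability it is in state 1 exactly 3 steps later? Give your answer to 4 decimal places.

Propagate the distribution vector 3 steps from state 1.
After 0 steps: (0.0000, 0.0000, 1.0000, 0.0000)
After 1 step: (0.1200, 0.3400, 0.3400, 0.2000)
After 2 steps: (0.1800, 0.2600, 0.2908, 0.2692)
After 3 steps: (0.1857, 0.2549, 0.2830, 0.2763)
P(in state 1 after 3 steps) = 0.2830

0.2830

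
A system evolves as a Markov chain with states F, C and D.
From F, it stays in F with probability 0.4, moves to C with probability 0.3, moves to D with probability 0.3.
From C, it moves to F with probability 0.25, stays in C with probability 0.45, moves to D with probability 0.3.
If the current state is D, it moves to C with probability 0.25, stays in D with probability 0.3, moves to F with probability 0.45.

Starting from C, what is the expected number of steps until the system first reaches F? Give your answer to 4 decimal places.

Let t(s) be the expected number of steps to first reach F from state s, with t(F) = 0. Conditioning on the first step:
t(C) = 1 + 0.45·t(C) + 0.3·t(D)
t(D) = 1 + 0.25·t(C) + 0.3·t(D)
Solving: t(C) = 3.2258, t(D) = 2.5806.
Expected steps from C to F: 3.2258.

3.2258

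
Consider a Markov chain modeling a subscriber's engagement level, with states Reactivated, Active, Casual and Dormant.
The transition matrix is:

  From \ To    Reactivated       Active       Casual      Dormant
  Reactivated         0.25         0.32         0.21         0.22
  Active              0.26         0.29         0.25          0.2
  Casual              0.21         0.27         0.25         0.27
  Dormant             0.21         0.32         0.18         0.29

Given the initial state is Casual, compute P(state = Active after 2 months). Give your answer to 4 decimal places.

Propagate the distribution vector 2 months from Casual.
After 0 months: (0.0000, 0.0000, 1.0000, 0.0000)
After 1 month: (0.2100, 0.2700, 0.2500, 0.2700)
After 2 months: (0.2319, 0.2994, 0.2227, 0.2460)
P(in Active after 2 months) = 0.2994

0.2994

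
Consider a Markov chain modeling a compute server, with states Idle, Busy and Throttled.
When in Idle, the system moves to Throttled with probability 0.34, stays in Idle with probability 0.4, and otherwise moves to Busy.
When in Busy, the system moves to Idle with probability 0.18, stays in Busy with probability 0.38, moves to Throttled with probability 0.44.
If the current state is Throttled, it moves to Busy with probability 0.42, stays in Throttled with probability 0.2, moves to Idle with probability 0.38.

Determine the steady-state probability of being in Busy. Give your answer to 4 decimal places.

Let the stationary distribution be π with π = πP and π_1 + π_2 + π_3 = 1.
π_1 = 0.4·π_1 + 0.18·π_2 + 0.38·π_3
π_2 = 0.26·π_1 + 0.38·π_2 + 0.42·π_3
Solving with the normalization constraint gives π = (0.3152, 0.3553, 0.3294).
So the stationary probability of Busy is 0.3553.

0.3553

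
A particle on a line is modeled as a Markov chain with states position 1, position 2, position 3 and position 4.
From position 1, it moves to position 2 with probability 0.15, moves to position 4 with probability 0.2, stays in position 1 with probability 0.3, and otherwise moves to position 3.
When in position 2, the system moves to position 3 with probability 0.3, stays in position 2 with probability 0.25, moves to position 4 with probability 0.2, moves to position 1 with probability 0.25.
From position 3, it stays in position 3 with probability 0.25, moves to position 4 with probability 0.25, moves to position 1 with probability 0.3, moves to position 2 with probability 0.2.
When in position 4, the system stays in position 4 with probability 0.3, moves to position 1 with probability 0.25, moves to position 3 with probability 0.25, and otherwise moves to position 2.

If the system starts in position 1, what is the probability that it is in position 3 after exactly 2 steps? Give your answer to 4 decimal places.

Propagate the distribution vector 2 steps from position 1.
After 0 steps: (1.0000, 0.0000, 0.0000, 0.0000)
After 1 step: (0.3000, 0.1500, 0.3500, 0.2000)
After 2 steps: (0.2825, 0.1925, 0.2875, 0.2375)
P(in position 3 after 2 steps) = 0.2875

0.2875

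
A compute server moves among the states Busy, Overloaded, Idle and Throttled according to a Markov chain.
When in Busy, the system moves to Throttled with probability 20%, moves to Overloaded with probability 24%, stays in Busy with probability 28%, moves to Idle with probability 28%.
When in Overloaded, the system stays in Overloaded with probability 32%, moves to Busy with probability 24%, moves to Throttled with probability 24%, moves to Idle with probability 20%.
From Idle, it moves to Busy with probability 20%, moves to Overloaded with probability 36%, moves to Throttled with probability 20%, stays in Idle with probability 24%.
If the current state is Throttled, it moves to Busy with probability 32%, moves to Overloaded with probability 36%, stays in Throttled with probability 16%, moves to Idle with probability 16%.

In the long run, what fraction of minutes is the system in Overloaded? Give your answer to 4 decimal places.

Let the stationary distribution be π with π = πP and π_1 + π_2 + π_3 + π_4 = 1.
π_1 = 0.28·π_1 + 0.24·π_2 + 0.2·π_3 + 0.32·π_4
π_2 = 0.24·π_1 + 0.32·π_2 + 0.36·π_3 + 0.36·π_4
π_3 = 0.28·π_1 + 0.2·π_2 + 0.24·π_3 + 0.16·π_4
Solving with the normalization constraint gives π = (0.2578, 0.3164, 0.2213, 0.2045).
So the stationary probability of Overloaded is 0.3164.

0.3164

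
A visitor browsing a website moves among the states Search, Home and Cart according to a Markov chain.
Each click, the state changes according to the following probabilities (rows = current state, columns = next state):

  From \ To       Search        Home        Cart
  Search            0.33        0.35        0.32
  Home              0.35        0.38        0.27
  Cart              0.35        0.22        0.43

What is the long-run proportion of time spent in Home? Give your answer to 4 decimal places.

Let the stationary distribution be π with π = πP and π_1 + π_2 + π_3 = 1.
π_1 = 0.33·π_1 + 0.35·π_2 + 0.35·π_3
π_2 = 0.35·π_1 + 0.38·π_2 + 0.22·π_3
Solving with the normalization constraint gives π = (0.3431, 0.3150, 0.3419).
So the stationary probability of Home is 0.3150.

0.3150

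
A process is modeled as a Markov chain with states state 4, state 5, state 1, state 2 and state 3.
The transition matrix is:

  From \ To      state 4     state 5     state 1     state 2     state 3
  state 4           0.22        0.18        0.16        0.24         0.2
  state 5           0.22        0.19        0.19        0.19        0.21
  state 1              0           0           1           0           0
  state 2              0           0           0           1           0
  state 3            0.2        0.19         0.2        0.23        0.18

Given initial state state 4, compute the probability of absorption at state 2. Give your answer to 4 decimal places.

0.5689

Let h(s) be the probability of absorption at state 2 starting from transient state s. Then h(state 2) = 1 and h(state 1) = 0. By first-step analysis:
h(state 4) = 0.22·h(state 4) + 0.18·h(state 5) + 0.16·0 + 0.24·1 + 0.2·h(state 3)
h(state 5) = 0.22·h(state 4) + 0.19·h(state 5) + 0.19·0 + 0.19·1 + 0.21·h(state 3)
h(state 3) = 0.2·h(state 4) + 0.19·h(state 5) + 0.2·0 + 0.23·1 + 0.18·h(state 3)
Solving: h(state 4) = 0.5689, h(state 5) = 0.5296, h(state 3) = 0.5419.
Starting from state 4, the probability is 0.5689.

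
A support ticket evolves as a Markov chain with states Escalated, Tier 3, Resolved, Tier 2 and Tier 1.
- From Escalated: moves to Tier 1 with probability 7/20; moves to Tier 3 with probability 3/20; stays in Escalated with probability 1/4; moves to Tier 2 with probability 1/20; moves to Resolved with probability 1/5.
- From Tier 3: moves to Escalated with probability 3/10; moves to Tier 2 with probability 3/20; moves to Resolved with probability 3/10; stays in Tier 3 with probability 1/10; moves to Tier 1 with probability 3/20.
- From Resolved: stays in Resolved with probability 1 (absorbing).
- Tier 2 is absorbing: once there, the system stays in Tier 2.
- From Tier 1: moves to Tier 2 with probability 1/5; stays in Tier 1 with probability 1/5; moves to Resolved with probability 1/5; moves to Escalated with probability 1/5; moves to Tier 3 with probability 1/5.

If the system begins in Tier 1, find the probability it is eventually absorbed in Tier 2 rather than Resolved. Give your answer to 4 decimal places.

0.4198

Let h(s) be the probability of absorption at Tier 2 starting from transient state s. Then h(Tier 2) = 1 and h(Resolved) = 0. By first-step analysis:
h(Escalated) = 0.25·h(Escalated) + 0.15·h(Tier 3) + 0.2·0 + 0.05·1 + 0.35·h(Tier 1)
h(Tier 3) = 0.3·h(Escalated) + 0.1·h(Tier 3) + 0.3·0 + 0.15·1 + 0.15·h(Tier 1)
h(Tier 1) = 0.2·h(Escalated) + 0.2·h(Tier 3) + 0.2·0 + 0.2·1 + 0.2·h(Tier 1)
Solving: h(Escalated) = 0.3321, h(Tier 3) = 0.3473, h(Tier 1) = 0.4198.
Starting from Tier 1, the probability is 0.4198.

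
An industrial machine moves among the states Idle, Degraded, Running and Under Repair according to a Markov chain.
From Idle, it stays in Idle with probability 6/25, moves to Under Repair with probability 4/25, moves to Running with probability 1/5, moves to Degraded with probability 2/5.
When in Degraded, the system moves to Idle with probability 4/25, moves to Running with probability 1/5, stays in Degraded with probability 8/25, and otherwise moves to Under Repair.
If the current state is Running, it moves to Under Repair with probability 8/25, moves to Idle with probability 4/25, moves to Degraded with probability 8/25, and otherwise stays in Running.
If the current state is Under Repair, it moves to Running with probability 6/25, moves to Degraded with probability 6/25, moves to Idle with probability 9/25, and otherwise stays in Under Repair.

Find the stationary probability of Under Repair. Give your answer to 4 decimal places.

Let the stationary distribution be π with π = πP and π_1 + π_2 + π_3 + π_4 = 1.
π_1 = 0.24·π_1 + 0.16·π_2 + 0.16·π_3 + 0.36·π_4
π_2 = 0.4·π_1 + 0.32·π_2 + 0.32·π_3 + 0.24·π_4
π_3 = 0.2·π_1 + 0.2·π_2 + 0.2·π_3 + 0.24·π_4
Solving with the normalization constraint gives π = (0.2271, 0.3186, 0.2098, 0.2445).
So the stationary probability of Under Repair is 0.2445.

0.2445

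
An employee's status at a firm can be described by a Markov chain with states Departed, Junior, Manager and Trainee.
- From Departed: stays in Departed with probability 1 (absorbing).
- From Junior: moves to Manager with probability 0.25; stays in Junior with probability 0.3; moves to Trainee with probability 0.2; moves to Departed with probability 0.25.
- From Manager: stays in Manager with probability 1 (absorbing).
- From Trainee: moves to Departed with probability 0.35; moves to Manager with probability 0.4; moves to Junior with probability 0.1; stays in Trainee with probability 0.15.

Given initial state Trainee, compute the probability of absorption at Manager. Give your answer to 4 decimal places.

Let h(s) be the probability of absorption at Manager starting from transient state s. Then h(Manager) = 1 and h(Departed) = 0. By first-step analysis:
h(Junior) = 0.25·0 + 0.3·h(Junior) + 0.25·1 + 0.2·h(Trainee)
h(Trainee) = 0.35·0 + 0.1·h(Junior) + 0.4·1 + 0.15·h(Trainee)
Solving: h(Junior) = 0.5087, h(Trainee) = 0.5304.
Starting from Trainee, the probability is 0.5304.

0.5304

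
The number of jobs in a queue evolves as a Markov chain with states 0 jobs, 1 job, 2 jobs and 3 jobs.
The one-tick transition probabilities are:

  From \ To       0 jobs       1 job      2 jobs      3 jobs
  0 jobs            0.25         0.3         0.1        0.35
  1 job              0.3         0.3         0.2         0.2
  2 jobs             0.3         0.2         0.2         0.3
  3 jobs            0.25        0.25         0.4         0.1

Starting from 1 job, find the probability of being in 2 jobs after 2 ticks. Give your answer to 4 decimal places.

0.2100

Propagate the distribution vector 2 ticks from 1 job.
After 0 ticks: (0.0000, 1.0000, 0.0000, 0.0000)
After 1 tick: (0.3000, 0.3000, 0.2000, 0.2000)
After 2 ticks: (0.2750, 0.2700, 0.2100, 0.2450)
P(in 2 jobs after 2 ticks) = 0.2100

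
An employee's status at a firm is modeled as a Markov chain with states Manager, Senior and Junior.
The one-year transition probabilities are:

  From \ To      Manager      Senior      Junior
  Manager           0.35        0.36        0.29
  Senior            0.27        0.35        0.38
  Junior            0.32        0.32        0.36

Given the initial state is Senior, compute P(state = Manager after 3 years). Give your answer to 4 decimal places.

Propagate the distribution vector 3 years from Senior.
After 0 years: (0.0000, 1.0000, 0.0000)
After 1 year: (0.2700, 0.3500, 0.3800)
After 2 years: (0.3106, 0.3413, 0.3481)
After 3 years: (0.3123, 0.3427, 0.3451)
P(in Manager after 3 years) = 0.3123

0.3123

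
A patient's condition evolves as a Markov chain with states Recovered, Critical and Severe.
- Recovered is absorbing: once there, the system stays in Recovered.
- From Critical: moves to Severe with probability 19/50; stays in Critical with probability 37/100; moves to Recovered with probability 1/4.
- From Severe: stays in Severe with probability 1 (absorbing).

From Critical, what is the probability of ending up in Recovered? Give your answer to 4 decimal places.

0.3968

Let h(s) be the probability of absorption at Recovered starting from transient state s. Then h(Recovered) = 1 and h(Severe) = 0. By first-step analysis:
h(Critical) = 0.25·1 + 0.37·h(Critical) + 0.38·0
Solving: h(Critical) = 0.3968.
Starting from Critical, the probability is 0.3968.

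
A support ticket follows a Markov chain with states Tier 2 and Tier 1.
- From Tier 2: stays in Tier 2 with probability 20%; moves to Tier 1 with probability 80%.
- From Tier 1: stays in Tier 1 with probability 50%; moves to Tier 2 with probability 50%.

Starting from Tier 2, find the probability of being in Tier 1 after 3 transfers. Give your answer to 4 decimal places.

Propagate the distribution vector 3 transfers from Tier 2.
After 0 transfers: (1.0000, 0.0000)
After 1 transfer: (0.2000, 0.8000)
After 2 transfers: (0.4400, 0.5600)
After 3 transfers: (0.3680, 0.6320)
P(in Tier 1 after 3 transfers) = 0.6320

0.6320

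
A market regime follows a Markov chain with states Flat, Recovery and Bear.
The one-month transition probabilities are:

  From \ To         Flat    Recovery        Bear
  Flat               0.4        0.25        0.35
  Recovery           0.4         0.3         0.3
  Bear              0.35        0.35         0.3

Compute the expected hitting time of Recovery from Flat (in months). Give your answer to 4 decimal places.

Let t(s) be the expected number of months to first reach Recovery from state s, with t(Recovery) = 0. Conditioning on the first month:
t(Flat) = 1 + 0.4·t(Flat) + 0.35·t(Bear)
t(Bear) = 1 + 0.35·t(Flat) + 0.3·t(Bear)
Solving: t(Flat) = 3.5294, t(Bear) = 3.1933.
Expected months from Flat to Recovery: 3.5294.

3.5294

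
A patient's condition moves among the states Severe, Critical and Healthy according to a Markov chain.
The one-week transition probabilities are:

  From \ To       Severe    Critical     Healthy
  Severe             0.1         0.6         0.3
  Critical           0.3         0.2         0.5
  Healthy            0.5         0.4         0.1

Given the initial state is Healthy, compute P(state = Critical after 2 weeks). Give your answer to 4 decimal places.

Sum over the intermediate state after 1 week:
P = P(Healthy→Severe)·P(Severe→Critical) + P(Healthy→Critical)·P(Critical→Critical) + P(Healthy→Healthy)·P(Healthy→Critical)
  = 0.5×0.6 + 0.4×0.2 + 0.1×0.4
  = 0.3000 + 0.0800 + 0.0400 = 0.4200

0.4200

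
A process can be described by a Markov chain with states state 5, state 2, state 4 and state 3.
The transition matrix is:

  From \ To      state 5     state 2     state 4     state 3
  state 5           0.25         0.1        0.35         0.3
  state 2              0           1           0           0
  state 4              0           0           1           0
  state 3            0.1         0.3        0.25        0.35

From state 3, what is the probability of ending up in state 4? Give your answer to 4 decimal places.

0.4863

Let h(s) be the probability of absorption at state 4 starting from transient state s. Then h(state 4) = 1 and h(state 2) = 0. By first-step analysis:
h(state 5) = 0.25·h(state 5) + 0.1·0 + 0.35·1 + 0.3·h(state 3)
h(state 3) = 0.1·h(state 5) + 0.3·0 + 0.25·1 + 0.35·h(state 3)
Solving: h(state 5) = 0.6612, h(state 3) = 0.4863.
Starting from state 3, the probability is 0.4863.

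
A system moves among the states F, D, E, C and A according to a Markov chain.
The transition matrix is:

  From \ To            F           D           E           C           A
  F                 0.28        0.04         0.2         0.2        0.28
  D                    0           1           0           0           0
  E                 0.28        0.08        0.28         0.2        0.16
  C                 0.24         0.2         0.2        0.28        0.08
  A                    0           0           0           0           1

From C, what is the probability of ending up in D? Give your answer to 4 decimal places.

Let h(s) be the probability of absorption at D starting from transient state s. Then h(D) = 1 and h(A) = 0. By first-step analysis:
h(F) = 0.28·h(F) + 0.04·1 + 0.2·h(E) + 0.2·h(C) + 0.28·0
h(E) = 0.28·h(F) + 0.08·1 + 0.28·h(E) + 0.2·h(C) + 0.16·0
h(C) = 0.24·h(F) + 0.2·1 + 0.2·h(E) + 0.28·h(C) + 0.08·0
Solving: h(F) = 0.2840, h(E) = 0.3522, h(C) = 0.4703.
Starting from C, the probability is 0.4703.

0.4703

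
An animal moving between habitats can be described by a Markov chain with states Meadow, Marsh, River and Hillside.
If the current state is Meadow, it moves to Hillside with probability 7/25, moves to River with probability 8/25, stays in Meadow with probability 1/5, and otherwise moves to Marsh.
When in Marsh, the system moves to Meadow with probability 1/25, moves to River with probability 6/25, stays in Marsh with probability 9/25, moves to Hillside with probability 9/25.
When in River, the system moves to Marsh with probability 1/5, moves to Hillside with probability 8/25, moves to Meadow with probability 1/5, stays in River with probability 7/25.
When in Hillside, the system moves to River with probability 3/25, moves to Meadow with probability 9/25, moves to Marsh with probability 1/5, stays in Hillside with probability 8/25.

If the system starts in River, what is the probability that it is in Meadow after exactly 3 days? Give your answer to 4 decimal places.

0.2141

Propagate the distribution vector 3 days from River.
After 0 days: (0.0000, 0.0000, 1.0000, 0.0000)
After 1 day: (0.2000, 0.2000, 0.2800, 0.3200)
After 2 days: (0.2192, 0.2320, 0.2288, 0.3200)
After 3 days: (0.2141, 0.2371, 0.2283, 0.3205)
P(in Meadow after 3 days) = 0.2141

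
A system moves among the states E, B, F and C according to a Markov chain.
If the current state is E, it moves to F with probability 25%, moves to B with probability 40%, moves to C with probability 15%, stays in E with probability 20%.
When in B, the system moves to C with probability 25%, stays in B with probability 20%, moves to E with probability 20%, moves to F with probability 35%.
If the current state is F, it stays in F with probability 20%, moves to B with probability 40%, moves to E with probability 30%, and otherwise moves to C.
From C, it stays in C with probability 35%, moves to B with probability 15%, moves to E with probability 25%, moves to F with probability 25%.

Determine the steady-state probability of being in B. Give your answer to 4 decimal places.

Let the stationary distribution be π with π = πP and π_1 + π_2 + π_3 + π_4 = 1.
π_1 = 0.2·π_1 + 0.2·π_2 + 0.3·π_3 + 0.25·π_4
π_2 = 0.4·π_1 + 0.2·π_2 + 0.4·π_3 + 0.15·π_4
π_3 = 0.25·π_1 + 0.35·π_2 + 0.2·π_3 + 0.25·π_4
Solving with the normalization constraint gives π = (0.2369, 0.2902, 0.2657, 0.2072).
So the stationary probability of B is 0.2902.

0.2902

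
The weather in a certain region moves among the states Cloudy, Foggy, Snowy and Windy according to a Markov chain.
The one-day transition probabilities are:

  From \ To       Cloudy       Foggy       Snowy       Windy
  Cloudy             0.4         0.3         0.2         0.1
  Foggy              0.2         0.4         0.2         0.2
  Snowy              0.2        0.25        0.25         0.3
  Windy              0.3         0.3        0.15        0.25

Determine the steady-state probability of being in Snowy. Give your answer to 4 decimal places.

0.1999

Let the stationary distribution be π with π = πP and π_1 + π_2 + π_3 + π_4 = 1.
π_1 = 0.4·π_1 + 0.2·π_2 + 0.2·π_3 + 0.3·π_4
π_2 = 0.3·π_1 + 0.4·π_2 + 0.25·π_3 + 0.3·π_4
π_3 = 0.2·π_1 + 0.2·π_2 + 0.25·π_3 + 0.15·π_4
Solving with the normalization constraint gives π = (0.2753, 0.3222, 0.1999, 0.2026).
So the stationary probability of Snowy is 0.1999.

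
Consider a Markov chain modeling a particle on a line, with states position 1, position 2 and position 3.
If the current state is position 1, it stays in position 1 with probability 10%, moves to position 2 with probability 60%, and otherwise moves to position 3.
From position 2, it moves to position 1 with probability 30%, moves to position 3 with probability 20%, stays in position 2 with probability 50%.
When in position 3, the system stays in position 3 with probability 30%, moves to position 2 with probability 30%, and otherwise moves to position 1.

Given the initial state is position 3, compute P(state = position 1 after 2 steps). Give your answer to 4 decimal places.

0.2500

Sum over the intermediate state after 1 step:
P = P(position 3→position 1)·P(position 1→position 1) + P(position 3→position 2)·P(position 2→position 1) + P(position 3→position 3)·P(position 3→position 1)
  = 0.4×0.1 + 0.3×0.3 + 0.3×0.4
  = 0.0400 + 0.0900 + 0.1200 = 0.2500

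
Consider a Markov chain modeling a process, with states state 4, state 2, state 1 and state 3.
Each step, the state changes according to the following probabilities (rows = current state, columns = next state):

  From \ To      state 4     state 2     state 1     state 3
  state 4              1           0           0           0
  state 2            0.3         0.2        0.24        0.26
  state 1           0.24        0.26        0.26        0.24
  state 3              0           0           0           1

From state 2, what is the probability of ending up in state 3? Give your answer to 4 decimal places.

Let h(s) be the probability of absorption at state 3 starting from transient state s. Then h(state 3) = 1 and h(state 4) = 0. By first-step analysis:
h(state 2) = 0.3·0 + 0.2·h(state 2) + 0.24·h(state 1) + 0.26·1
h(state 1) = 0.24·0 + 0.26·h(state 2) + 0.26·h(state 1) + 0.24·1
Solving: h(state 2) = 0.4721, h(state 1) = 0.4902.
Starting from state 2, the probability is 0.4721.

0.4721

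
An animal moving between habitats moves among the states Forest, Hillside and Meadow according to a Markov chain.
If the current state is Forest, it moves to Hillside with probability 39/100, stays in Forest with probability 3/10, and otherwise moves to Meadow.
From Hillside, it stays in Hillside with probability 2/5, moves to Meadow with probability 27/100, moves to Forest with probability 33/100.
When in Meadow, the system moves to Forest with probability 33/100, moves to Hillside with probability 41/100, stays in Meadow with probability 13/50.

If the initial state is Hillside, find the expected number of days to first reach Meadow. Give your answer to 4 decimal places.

3.5359

Let t(s) be the expected number of days to first reach Meadow from state s, with t(Meadow) = 0. Conditioning on the first day:
t(Forest) = 1 + 0.3·t(Forest) + 0.39·t(Hillside)
t(Hillside) = 1 + 0.33·t(Forest) + 0.4·t(Hillside)
Solving: t(Forest) = 3.3986, t(Hillside) = 3.5359.
Expected days from Hillside to Meadow: 3.5359.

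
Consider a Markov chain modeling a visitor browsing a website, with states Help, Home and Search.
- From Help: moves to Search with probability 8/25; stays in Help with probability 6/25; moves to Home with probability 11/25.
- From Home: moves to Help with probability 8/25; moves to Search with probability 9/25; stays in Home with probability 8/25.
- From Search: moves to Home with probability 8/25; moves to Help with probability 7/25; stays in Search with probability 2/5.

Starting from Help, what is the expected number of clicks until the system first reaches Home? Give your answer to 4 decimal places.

2.5109

Let t(s) be the expected number of clicks to first reach Home from state s, with t(Home) = 0. Conditioning on the first click:
t(Help) = 1 + 0.24·t(Help) + 0.32·t(Search)
t(Search) = 1 + 0.28·t(Help) + 0.4·t(Search)
Solving: t(Help) = 2.5109, t(Search) = 2.8384.
Expected clicks from Help to Home: 2.5109.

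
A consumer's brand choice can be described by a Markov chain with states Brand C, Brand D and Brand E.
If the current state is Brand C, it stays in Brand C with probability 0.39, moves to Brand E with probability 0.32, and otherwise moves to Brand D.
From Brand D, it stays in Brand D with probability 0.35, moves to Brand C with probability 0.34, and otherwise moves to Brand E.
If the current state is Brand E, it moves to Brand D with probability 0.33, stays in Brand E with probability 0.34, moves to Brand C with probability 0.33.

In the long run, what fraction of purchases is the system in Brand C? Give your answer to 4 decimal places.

Let the stationary distribution be π with π = πP and π_1 + π_2 + π_3 = 1.
π_1 = 0.39·π_1 + 0.34·π_2 + 0.33·π_3
π_2 = 0.29·π_1 + 0.35·π_2 + 0.33·π_3
Solving with the normalization constraint gives π = (0.3545, 0.3223, 0.3232).
So the stationary probability of Brand C is 0.3545.

0.3545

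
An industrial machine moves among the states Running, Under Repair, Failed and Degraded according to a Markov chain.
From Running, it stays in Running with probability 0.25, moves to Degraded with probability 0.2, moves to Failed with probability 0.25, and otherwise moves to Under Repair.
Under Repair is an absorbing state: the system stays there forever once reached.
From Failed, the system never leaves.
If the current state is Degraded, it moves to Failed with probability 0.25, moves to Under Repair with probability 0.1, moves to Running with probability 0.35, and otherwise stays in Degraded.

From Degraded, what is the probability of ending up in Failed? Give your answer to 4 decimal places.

Let h(s) be the probability of absorption at Failed starting from transient state s. Then h(Failed) = 1 and h(Under Repair) = 0. By first-step analysis:
h(Running) = 0.25·h(Running) + 0.3·0 + 0.25·1 + 0.2·h(Degraded)
h(Degraded) = 0.35·h(Running) + 0.1·0 + 0.25·1 + 0.3·h(Degraded)
Solving: h(Running) = 0.4945, h(Degraded) = 0.6044.
Starting from Degraded, the probability is 0.6044.

0.6044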